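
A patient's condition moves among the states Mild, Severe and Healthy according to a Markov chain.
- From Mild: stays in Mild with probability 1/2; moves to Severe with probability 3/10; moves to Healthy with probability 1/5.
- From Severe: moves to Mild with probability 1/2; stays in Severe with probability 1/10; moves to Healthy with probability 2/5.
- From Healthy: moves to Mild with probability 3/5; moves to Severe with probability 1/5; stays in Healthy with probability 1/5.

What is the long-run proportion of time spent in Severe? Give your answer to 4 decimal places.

Let the stationary distribution be π with π = πP and π_1 + π_2 + π_3 = 1.
π_1 = 0.5·π_1 + 0.5·π_2 + 0.6·π_3
π_2 = 0.3·π_1 + 0.1·π_2 + 0.2·π_3
Solving with the normalization constraint gives π = (0.5246, 0.2295, 0.2459).
So the stationary probability of Severe is 0.2295.

0.2295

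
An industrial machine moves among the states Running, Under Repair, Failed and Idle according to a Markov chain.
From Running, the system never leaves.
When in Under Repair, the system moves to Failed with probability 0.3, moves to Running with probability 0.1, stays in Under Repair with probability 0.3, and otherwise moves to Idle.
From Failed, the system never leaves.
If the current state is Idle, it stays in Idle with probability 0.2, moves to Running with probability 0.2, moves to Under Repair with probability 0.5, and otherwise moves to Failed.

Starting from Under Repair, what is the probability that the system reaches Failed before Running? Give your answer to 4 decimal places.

Let h(s) be the probability of absorption at Failed starting from transient state s. Then h(Failed) = 1 and h(Running) = 0. By first-step analysis:
h(Under Repair) = 0.1·0 + 0.3·h(Under Repair) + 0.3·1 + 0.3·h(Idle)
h(Idle) = 0.2·0 + 0.5·h(Under Repair) + 0.1·1 + 0.2·h(Idle)
Solving: h(Under Repair) = 0.6585, h(Idle) = 0.5366.
Starting from Under Repair, the probability is 0.6585.

0.6585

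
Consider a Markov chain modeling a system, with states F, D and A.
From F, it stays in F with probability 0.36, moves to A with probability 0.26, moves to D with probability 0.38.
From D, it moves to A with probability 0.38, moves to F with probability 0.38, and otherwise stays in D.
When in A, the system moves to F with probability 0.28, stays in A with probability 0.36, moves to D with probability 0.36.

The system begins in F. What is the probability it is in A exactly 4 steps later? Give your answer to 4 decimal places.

0.3326

Propagate the distribution vector 4 steps from F.
After 0 steps: (1.0000, 0.0000, 0.0000)
After 1 step: (0.3600, 0.3800, 0.2600)
After 2 steps: (0.3468, 0.3216, 0.3316)
After 3 steps: (0.3399, 0.3283, 0.3318)
After 4 steps: (0.3400, 0.3274, 0.3326)
P(in A after 4 steps) = 0.3326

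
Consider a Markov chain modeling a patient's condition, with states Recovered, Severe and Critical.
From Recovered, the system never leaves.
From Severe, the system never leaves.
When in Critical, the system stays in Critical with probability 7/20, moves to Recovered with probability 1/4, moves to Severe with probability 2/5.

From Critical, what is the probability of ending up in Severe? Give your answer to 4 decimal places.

0.6154

Let h(s) be the probability of absorption at Severe starting from transient state s. Then h(Severe) = 1 and h(Recovered) = 0. By first-step analysis:
h(Critical) = 0.25·0 + 0.4·1 + 0.35·h(Critical)
Solving: h(Critical) = 0.6154.
Starting from Critical, the probability is 0.6154.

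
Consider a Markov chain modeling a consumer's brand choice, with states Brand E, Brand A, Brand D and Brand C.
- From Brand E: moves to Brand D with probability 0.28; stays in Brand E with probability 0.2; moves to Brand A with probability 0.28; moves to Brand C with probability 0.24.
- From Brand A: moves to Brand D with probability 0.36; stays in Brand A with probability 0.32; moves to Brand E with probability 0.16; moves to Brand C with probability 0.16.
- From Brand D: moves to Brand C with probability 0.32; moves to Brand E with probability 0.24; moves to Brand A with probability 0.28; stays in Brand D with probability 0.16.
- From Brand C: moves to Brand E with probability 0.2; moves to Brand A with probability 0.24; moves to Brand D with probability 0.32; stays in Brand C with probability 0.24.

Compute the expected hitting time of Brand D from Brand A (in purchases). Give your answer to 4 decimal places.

2.9544

Let t(s) be the expected number of purchases to first reach Brand D from state s, with t(Brand D) = 0. Conditioning on the first purchase:
t(Brand E) = 1 + 0.2·t(Brand E) + 0.28·t(Brand A) + 0.24·t(Brand C)
t(Brand A) = 1 + 0.16·t(Brand E) + 0.32·t(Brand A) + 0.16·t(Brand C)
t(Brand C) = 1 + 0.2·t(Brand E) + 0.24·t(Brand A) + 0.24·t(Brand C)
Solving: t(Brand E) = 3.2123, t(Brand A) = 2.9544, t(Brand C) = 3.0941.
Expected purchases from Brand A to Brand D: 2.9544.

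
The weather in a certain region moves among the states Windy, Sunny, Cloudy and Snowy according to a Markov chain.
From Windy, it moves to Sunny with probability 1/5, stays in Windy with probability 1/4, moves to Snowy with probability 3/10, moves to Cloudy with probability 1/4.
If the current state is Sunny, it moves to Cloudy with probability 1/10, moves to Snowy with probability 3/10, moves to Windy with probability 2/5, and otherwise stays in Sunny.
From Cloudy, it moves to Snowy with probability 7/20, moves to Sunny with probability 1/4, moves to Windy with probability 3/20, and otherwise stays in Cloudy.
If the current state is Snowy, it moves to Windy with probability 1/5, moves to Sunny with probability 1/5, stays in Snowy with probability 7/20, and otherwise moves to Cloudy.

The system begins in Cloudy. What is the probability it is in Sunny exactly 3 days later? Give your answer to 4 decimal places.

Propagate the distribution vector 3 days from Cloudy.
After 0 days: (0.0000, 0.0000, 1.0000, 0.0000)
After 1 day: (0.1500, 0.2500, 0.2500, 0.3500)
After 2 days: (0.2450, 0.2125, 0.2125, 0.3300)
After 3 days: (0.2441, 0.2106, 0.2181, 0.3271)
P(in Sunny after 3 days) = 0.2106

0.2106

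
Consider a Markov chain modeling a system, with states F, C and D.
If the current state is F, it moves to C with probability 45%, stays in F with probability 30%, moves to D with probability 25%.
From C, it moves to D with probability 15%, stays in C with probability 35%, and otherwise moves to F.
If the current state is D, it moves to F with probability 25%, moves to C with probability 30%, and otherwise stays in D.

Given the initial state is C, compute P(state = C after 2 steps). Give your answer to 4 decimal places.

Sum over the intermediate state after 1 step:
P = P(C→F)·P(F→C) + P(C→C)·P(C→C) + P(C→D)·P(D→C)
  = 0.5×0.45 + 0.35×0.35 + 0.15×0.3
  = 0.2250 + 0.1225 + 0.0450 = 0.3925

0.3925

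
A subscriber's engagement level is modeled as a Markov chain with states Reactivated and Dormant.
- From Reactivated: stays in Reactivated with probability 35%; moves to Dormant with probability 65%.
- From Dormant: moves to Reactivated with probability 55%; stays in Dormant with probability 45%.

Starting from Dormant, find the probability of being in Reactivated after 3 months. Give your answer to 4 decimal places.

Propagate the distribution vector 3 months from Dormant.
After 0 months: (0.0000, 1.0000)
After 1 month: (0.5500, 0.4500)
After 2 months: (0.4400, 0.5600)
After 3 months: (0.4620, 0.5380)
P(in Reactivated after 3 months) = 0.4620

0.4620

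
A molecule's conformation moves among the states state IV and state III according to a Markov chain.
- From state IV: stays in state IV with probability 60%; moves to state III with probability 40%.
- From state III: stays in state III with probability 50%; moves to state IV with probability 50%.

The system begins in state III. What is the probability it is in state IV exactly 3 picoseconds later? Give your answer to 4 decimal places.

Propagate the distribution vector 3 picoseconds from state III.
After 0 picoseconds: (0.0000, 1.0000)
After 1 picosecond: (0.5000, 0.5000)
After 2 picoseconds: (0.5500, 0.4500)
After 3 picoseconds: (0.5550, 0.4450)
P(in state IV after 3 picoseconds) = 0.5550

0.5550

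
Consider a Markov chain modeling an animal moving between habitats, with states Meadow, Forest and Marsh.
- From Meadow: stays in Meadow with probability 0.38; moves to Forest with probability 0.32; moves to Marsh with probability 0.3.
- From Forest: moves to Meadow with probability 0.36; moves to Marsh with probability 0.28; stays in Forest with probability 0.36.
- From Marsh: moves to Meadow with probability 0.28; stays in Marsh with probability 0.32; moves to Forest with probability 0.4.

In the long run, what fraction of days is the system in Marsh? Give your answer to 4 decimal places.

0.2988

Let the stationary distribution be π with π = πP and π_1 + π_2 + π_3 = 1.
π_1 = 0.38·π_1 + 0.36·π_2 + 0.28·π_3
π_2 = 0.32·π_1 + 0.36·π_2 + 0.4·π_3
Solving with the normalization constraint gives π = (0.3430, 0.3582, 0.2988).
So the stationary probability of Marsh is 0.2988.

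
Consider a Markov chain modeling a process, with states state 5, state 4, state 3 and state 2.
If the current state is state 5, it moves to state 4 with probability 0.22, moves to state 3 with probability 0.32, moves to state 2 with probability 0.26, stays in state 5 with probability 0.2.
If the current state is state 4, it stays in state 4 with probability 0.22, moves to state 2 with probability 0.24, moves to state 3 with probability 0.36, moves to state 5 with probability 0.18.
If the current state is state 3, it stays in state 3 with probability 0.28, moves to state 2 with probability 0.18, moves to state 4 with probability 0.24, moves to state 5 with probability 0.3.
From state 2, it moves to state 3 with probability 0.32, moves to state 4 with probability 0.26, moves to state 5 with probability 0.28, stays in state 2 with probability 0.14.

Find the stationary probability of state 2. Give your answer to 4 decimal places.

Let the stationary distribution be π with π = πP and π_1 + π_2 + π_3 + π_4 = 1.
π_1 = 0.2·π_1 + 0.18·π_2 + 0.3·π_3 + 0.28·π_4
π_2 = 0.22·π_1 + 0.22·π_2 + 0.24·π_3 + 0.26·π_4
π_3 = 0.32·π_1 + 0.36·π_2 + 0.28·π_3 + 0.32·π_4
Solving with the normalization constraint gives π = (0.2434, 0.2345, 0.3167, 0.2053).
So the stationary probability of state 2 is 0.2053.

0.2053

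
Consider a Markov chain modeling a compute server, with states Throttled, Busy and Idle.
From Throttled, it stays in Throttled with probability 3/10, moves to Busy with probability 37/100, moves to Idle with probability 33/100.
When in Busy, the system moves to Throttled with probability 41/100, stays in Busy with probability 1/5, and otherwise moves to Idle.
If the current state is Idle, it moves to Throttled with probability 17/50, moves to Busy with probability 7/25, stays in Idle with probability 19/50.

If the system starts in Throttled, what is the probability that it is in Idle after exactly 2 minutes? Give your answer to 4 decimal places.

Sum over the intermediate state after 1 minute:
P = P(Throttled→Throttled)·P(Throttled→Idle) + P(Throttled→Busy)·P(Busy→Idle) + P(Throttled→Idle)·P(Idle→Idle)
  = 0.3×0.33 + 0.37×0.39 + 0.33×0.38
  = 0.0990 + 0.1443 + 0.1254 = 0.3687

0.3687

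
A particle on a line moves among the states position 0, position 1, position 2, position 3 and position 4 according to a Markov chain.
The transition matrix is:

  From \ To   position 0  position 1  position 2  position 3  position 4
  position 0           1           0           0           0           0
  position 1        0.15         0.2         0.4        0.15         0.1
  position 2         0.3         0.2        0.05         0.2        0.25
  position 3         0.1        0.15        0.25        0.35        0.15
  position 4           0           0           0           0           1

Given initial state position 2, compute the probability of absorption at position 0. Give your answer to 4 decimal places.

0.5324

Let h(s) be the probability of absorption at position 0 starting from transient state s. Then h(position 0) = 1 and h(position 4) = 0. By first-step analysis:
h(position 1) = 0.15·1 + 0.2·h(position 1) + 0.4·h(position 2) + 0.15·h(position 3) + 0.1·0
h(position 2) = 0.3·1 + 0.2·h(position 1) + 0.05·h(position 2) + 0.2·h(position 3) + 0.25·0
h(position 3) = 0.1·1 + 0.15·h(position 1) + 0.25·h(position 2) + 0.35·h(position 3) + 0.15·0
Solving: h(position 1) = 0.5445, h(position 2) = 0.5324, h(position 3) = 0.4843.
Starting from position 2, the probability is 0.5324.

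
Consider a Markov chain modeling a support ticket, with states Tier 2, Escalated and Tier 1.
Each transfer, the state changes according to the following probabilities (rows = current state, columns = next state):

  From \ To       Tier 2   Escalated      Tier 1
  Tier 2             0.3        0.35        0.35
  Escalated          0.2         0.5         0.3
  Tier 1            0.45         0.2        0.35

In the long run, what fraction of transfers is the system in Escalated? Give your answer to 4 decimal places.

Let the stationary distribution be π with π = πP and π_1 + π_2 + π_3 = 1.
π_1 = 0.3·π_1 + 0.2·π_2 + 0.45·π_3
π_2 = 0.35·π_1 + 0.5·π_2 + 0.2·π_3
Solving with the normalization constraint gives π = (0.3145, 0.3531, 0.3323).
So the stationary probability of Escalated is 0.3531.

0.3531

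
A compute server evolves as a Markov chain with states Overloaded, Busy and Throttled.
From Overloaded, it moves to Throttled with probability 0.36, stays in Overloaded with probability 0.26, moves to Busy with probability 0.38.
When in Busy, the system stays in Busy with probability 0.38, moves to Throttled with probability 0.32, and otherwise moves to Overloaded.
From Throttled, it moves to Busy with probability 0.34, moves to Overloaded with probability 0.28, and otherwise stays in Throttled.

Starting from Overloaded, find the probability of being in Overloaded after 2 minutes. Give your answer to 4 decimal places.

Sum over the intermediate state after 1 minute:
P = P(Overloaded→Overloaded)·P(Overloaded→Overloaded) + P(Overloaded→Busy)·P(Busy→Overloaded) + P(Overloaded→Throttled)·P(Throttled→Overloaded)
  = 0.26×0.26 + 0.38×0.3 + 0.36×0.28
  = 0.0676 + 0.1140 + 0.1008 = 0.2824

0.2824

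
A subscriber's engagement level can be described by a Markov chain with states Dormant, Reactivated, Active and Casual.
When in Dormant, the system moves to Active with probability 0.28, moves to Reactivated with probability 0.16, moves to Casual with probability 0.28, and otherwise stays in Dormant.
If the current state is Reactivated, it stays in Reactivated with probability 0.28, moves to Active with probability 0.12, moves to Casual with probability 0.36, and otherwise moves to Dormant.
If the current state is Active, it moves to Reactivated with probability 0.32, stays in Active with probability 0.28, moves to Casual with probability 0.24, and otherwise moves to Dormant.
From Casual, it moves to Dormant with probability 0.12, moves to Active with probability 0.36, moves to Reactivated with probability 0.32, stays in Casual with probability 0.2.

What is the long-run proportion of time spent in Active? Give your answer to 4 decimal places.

Let the stationary distribution be π with π = πP and π_1 + π_2 + π_3 + π_4 = 1.
π_1 = 0.28·π_1 + 0.24·π_2 + 0.16·π_3 + 0.12·π_4
π_2 = 0.16·π_1 + 0.28·π_2 + 0.32·π_3 + 0.32·π_4
π_3 = 0.28·π_1 + 0.12·π_2 + 0.28·π_3 + 0.36·π_4
Solving with the normalization constraint gives π = (0.1948, 0.2777, 0.2572, 0.2703).
So the stationary probability of Active is 0.2572.

0.2572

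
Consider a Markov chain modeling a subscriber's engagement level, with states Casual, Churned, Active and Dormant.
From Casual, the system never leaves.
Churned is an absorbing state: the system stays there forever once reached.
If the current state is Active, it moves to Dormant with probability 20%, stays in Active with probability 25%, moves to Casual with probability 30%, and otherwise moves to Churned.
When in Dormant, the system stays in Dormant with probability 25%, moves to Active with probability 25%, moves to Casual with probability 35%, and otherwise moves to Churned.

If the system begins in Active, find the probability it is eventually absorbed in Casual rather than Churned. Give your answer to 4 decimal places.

Let h(s) be the probability of absorption at Casual starting from transient state s. Then h(Casual) = 1 and h(Churned) = 0. By first-step analysis:
h(Active) = 0.3·1 + 0.25·0 + 0.25·h(Active) + 0.2·h(Dormant)
h(Dormant) = 0.35·1 + 0.15·0 + 0.25·h(Active) + 0.25·h(Dormant)
Solving: h(Active) = 0.5756, h(Dormant) = 0.6585.
Starting from Active, the probability is 0.5756.

0.5756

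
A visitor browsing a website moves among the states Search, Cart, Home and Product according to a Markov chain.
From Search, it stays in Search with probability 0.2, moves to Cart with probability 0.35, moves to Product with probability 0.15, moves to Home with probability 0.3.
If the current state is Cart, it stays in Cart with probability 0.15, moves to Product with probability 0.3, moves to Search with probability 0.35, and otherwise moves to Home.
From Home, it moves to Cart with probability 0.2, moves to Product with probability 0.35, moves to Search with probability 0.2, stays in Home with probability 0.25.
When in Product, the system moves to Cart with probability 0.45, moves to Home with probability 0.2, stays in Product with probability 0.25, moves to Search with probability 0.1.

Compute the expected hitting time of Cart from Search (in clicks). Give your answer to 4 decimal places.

Let t(s) be the expected number of clicks to first reach Cart from state s, with t(Cart) = 0. Conditioning on the first click:
t(Search) = 1 + 0.2·t(Search) + 0.3·t(Home) + 0.15·t(Product)
t(Home) = 1 + 0.2·t(Search) + 0.25·t(Home) + 0.35·t(Product)
t(Product) = 1 + 0.1·t(Search) + 0.2·t(Home) + 0.25·t(Product)
Solving: t(Search) = 3.0039, t(Home) = 3.3619, t(Product) = 2.6304.
Expected clicks from Search to Cart: 3.0039.

3.0039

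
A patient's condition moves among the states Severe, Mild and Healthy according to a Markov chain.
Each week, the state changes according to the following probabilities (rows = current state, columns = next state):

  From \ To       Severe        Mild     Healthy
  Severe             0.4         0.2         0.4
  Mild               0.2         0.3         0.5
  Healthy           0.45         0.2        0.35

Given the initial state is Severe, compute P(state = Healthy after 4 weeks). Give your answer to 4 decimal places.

0.4021

Propagate the distribution vector 4 weeks from Severe.
After 0 weeks: (1.0000, 0.0000, 0.0000)
After 1 week: (0.4000, 0.2000, 0.4000)
After 2 weeks: (0.3800, 0.2200, 0.4000)
After 3 weeks: (0.3760, 0.2220, 0.4020)
After 4 weeks: (0.3757, 0.2222, 0.4021)
P(in Healthy after 4 weeks) = 0.4021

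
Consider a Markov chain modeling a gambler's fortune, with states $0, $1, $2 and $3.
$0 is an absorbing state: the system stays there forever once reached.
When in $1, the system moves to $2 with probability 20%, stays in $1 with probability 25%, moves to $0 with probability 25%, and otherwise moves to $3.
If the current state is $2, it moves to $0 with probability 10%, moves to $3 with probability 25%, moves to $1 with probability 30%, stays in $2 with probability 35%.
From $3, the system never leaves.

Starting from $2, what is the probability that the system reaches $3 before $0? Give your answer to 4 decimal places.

0.6491

Let h(s) be the probability of absorption at $3 starting from transient state s. Then h($3) = 1 and h($0) = 0. By first-step analysis:
h($1) = 0.25·0 + 0.25·h($1) + 0.2·h($2) + 0.3·1
h($2) = 0.1·0 + 0.3·h($1) + 0.35·h($2) + 0.25·1
Solving: h($1) = 0.5731, h($2) = 0.6491.
Starting from $2, the probability is 0.6491.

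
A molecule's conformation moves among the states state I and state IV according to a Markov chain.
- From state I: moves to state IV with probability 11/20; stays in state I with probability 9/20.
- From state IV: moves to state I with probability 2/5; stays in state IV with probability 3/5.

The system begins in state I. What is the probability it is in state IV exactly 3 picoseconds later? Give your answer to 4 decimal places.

0.5789

Propagate the distribution vector 3 picoseconds from state I.
After 0 picoseconds: (1.0000, 0.0000)
After 1 picosecond: (0.4500, 0.5500)
After 2 picoseconds: (0.4225, 0.5775)
After 3 picoseconds: (0.4211, 0.5789)
P(in state IV after 3 picoseconds) = 0.5789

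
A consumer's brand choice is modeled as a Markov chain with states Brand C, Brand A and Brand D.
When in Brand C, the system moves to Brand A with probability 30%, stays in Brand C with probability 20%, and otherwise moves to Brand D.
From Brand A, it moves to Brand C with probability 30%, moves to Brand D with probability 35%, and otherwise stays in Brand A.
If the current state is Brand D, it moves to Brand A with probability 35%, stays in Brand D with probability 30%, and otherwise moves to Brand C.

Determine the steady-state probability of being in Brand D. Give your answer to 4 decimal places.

0.3747

Let the stationary distribution be π with π = πP and π_1 + π_2 + π_3 = 1.
π_1 = 0.2·π_1 + 0.3·π_2 + 0.35·π_3
π_2 = 0.3·π_1 + 0.35·π_2 + 0.35·π_3
Solving with the normalization constraint gives π = (0.2898, 0.3355, 0.3747).
So the stationary probability of Brand D is 0.3747.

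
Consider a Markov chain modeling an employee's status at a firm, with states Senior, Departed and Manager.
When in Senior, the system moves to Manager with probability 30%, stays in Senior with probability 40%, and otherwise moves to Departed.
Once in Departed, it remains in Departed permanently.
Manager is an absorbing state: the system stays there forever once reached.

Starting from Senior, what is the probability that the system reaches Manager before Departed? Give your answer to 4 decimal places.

0.5000

Let h(s) be the probability of absorption at Manager starting from transient state s. Then h(Manager) = 1 and h(Departed) = 0. By first-step analysis:
h(Senior) = 0.4·h(Senior) + 0.3·0 + 0.3·1
Solving: h(Senior) = 0.5000.
Starting from Senior, the probability is 0.5000.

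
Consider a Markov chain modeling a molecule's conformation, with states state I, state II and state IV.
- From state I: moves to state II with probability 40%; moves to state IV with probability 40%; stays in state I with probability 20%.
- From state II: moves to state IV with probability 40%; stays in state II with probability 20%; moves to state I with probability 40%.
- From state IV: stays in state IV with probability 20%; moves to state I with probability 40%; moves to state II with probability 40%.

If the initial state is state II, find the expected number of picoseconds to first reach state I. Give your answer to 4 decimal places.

Let t(s) be the expected number of picoseconds to first reach state I from state s, with t(state I) = 0. Conditioning on the first picosecond:
t(state II) = 1 + 0.2·t(state II) + 0.4·t(state IV)
t(state IV) = 1 + 0.4·t(state II) + 0.2·t(state IV)
Solving: t(state II) = 2.5000, t(state IV) = 2.5000.
Expected picoseconds from state II to state I: 2.5000.

2.5000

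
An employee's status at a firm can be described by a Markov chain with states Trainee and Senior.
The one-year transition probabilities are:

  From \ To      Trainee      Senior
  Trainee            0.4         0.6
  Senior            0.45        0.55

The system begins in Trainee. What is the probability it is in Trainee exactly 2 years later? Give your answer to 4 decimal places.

0.4300

Sum over the intermediate state after 1 year:
P = P(Trainee→Trainee)·P(Trainee→Trainee) + P(Trainee→Senior)·P(Senior→Trainee)
  = 0.4×0.4 + 0.6×0.45
  = 0.1600 + 0.2700 = 0.4300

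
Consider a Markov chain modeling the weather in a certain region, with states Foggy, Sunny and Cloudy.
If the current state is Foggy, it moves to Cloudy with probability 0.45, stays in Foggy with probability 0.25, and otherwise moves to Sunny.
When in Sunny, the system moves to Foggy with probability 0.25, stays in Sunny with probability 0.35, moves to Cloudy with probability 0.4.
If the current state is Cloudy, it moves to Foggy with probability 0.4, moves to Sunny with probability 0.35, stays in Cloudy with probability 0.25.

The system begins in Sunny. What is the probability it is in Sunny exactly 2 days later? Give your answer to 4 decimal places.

Sum over the intermediate state after 1 day:
P = P(Sunny→Foggy)·P(Foggy→Sunny) + P(Sunny→Sunny)·P(Sunny→Sunny) + P(Sunny→Cloudy)·P(Cloudy→Sunny)
  = 0.25×0.3 + 0.35×0.35 + 0.4×0.35
  = 0.0750 + 0.1225 + 0.1400 = 0.3375

0.3375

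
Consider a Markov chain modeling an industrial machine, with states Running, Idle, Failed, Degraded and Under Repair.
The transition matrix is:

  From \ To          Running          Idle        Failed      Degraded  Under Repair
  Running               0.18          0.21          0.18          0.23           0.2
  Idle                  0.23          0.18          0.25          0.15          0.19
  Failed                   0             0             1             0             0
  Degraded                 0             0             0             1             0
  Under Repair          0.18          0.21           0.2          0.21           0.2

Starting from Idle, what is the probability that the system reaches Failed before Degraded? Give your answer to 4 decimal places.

Let h(s) be the probability of absorption at Failed starting from transient state s. Then h(Failed) = 1 and h(Degraded) = 0. By first-step analysis:
h(Running) = 0.18·h(Running) + 0.21·h(Idle) + 0.18·1 + 0.23·0 + 0.2·h(Under Repair)
h(Idle) = 0.23·h(Running) + 0.18·h(Idle) + 0.25·1 + 0.15·0 + 0.19·h(Under Repair)
h(Under Repair) = 0.18·h(Running) + 0.21·h(Idle) + 0.2·1 + 0.21·0 + 0.2·h(Under Repair)
Solving: h(Running) = 0.4859, h(Idle) = 0.5584, h(Under Repair) = 0.5059.
Starting from Idle, the probability is 0.5584.

0.5584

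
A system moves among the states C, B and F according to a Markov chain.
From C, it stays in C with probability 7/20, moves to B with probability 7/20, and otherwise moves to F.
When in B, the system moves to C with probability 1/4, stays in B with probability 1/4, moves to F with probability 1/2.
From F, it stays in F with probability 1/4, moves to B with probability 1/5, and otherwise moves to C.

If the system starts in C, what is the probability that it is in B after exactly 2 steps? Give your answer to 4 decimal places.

Sum over the intermediate state after 1 step:
P = P(C→C)·P(C→B) + P(C→B)·P(B→B) + P(C→F)·P(F→B)
  = 0.35×0.35 + 0.35×0.25 + 0.3×0.2
  = 0.1225 + 0.0875 + 0.0600 = 0.2700

0.2700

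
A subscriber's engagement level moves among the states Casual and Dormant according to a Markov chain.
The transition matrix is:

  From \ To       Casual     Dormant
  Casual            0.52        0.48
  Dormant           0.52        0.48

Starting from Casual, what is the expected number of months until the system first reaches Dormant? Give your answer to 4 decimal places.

Let t(s) be the expected number of months to first reach Dormant from state s, with t(Dormant) = 0. Conditioning on the first month:
t(Casual) = 1 + 0.52·t(Casual)
Solving: t(Casual) = 2.0833.
Expected months from Casual to Dormant: 2.0833.

2.0833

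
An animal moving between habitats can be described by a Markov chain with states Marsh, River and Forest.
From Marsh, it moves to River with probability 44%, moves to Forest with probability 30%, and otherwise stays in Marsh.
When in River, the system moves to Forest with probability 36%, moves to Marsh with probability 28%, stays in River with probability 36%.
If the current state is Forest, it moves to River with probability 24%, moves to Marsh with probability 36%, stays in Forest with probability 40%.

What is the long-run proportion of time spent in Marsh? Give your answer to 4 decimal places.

Let the stationary distribution be π with π = πP and π_1 + π_2 + π_3 = 1.
π_1 = 0.26·π_1 + 0.28·π_2 + 0.36·π_3
π_2 = 0.44·π_1 + 0.36·π_2 + 0.24·π_3
Solving with the normalization constraint gives π = (0.3024, 0.3415, 0.3561).
So the stationary probability of Marsh is 0.3024.

0.3024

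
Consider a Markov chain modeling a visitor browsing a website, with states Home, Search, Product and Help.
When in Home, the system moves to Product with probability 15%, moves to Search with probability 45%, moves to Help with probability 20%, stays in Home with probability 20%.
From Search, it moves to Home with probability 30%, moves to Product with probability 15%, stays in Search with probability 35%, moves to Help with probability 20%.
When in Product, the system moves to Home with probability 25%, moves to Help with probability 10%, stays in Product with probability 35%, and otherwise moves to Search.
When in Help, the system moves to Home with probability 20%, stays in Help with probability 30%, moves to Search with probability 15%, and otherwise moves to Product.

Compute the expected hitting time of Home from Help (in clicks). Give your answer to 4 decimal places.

4.1761

Let t(s) be the expected number of clicks to first reach Home from state s, with t(Home) = 0. Conditioning on the first click:
t(Search) = 1 + 0.35·t(Search) + 0.15·t(Product) + 0.2·t(Help)
t(Product) = 1 + 0.3·t(Search) + 0.35·t(Product) + 0.1·t(Help)
t(Help) = 1 + 0.15·t(Search) + 0.35·t(Product) + 0.3·t(Help)
Solving: t(Search) = 3.7233, t(Product) = 3.8994, t(Help) = 4.1761.
Expected clicks from Help to Home: 4.1761.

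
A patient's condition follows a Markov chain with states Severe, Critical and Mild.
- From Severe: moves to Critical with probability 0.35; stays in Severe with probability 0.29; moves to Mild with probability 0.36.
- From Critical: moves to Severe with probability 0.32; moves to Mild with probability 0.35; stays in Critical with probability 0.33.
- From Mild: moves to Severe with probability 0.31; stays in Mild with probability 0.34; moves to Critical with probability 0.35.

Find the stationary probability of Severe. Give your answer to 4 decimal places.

0.3073

Let the stationary distribution be π with π = πP and π_1 + π_2 + π_3 = 1.
π_1 = 0.29·π_1 + 0.32·π_2 + 0.31·π_3
π_2 = 0.35·π_1 + 0.33·π_2 + 0.35·π_3
Solving with the normalization constraint gives π = (0.3073, 0.3431, 0.3496).
So the stationary probability of Severe is 0.3073.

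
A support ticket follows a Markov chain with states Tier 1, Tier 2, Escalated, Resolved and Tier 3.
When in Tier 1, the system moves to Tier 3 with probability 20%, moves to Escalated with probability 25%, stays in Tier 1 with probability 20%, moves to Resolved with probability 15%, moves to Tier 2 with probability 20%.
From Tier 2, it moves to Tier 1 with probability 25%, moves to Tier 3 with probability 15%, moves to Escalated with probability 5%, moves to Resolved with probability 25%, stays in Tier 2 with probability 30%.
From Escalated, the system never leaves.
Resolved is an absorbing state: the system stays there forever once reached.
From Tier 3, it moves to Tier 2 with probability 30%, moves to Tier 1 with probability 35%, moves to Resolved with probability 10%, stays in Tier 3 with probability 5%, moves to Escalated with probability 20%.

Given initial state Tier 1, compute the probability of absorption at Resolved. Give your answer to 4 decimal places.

Let h(s) be the probability of absorption at Resolved starting from transient state s. Then h(Resolved) = 1 and h(Escalated) = 0. By first-step analysis:
h(Tier 1) = 0.2·h(Tier 1) + 0.2·h(Tier 2) + 0.25·0 + 0.15·1 + 0.2·h(Tier 3)
h(Tier 2) = 0.25·h(Tier 1) + 0.3·h(Tier 2) + 0.05·0 + 0.25·1 + 0.15·h(Tier 3)
h(Tier 3) = 0.35·h(Tier 1) + 0.3·h(Tier 2) + 0.2·0 + 0.1·1 + 0.05·h(Tier 3)
Solving: h(Tier 1) = 0.4612, h(Tier 2) = 0.6230, h(Tier 3) = 0.4719.
Starting from Tier 1, the probability is 0.4612.

0.4612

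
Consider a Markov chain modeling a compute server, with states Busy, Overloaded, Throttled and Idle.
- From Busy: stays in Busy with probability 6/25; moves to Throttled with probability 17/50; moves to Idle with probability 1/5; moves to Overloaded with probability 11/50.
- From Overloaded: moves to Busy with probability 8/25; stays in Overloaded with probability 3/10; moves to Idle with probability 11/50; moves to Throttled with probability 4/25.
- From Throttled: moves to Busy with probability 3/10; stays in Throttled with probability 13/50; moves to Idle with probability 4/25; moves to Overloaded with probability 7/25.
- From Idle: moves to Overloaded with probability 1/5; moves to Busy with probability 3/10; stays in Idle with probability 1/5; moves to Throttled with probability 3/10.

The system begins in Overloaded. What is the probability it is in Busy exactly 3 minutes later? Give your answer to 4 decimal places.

Propagate the distribution vector 3 minutes from Overloaded.
After 0 minutes: (0.0000, 1.0000, 0.0000, 0.0000)
After 1 minute: (0.3200, 0.3000, 0.1600, 0.2200)
After 2 minutes: (0.2868, 0.2492, 0.2644, 0.1996)
After 3 minutes: (0.2878, 0.2518, 0.2660, 0.1944)
P(in Busy after 3 minutes) = 0.2878

0.2878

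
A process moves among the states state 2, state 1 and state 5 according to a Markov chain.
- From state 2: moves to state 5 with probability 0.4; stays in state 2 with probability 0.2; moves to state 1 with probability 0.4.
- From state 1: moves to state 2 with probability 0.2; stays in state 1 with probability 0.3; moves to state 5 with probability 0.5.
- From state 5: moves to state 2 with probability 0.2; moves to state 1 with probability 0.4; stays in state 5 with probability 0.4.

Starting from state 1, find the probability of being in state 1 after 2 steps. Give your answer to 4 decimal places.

Sum over the intermediate state after 1 step:
P = P(state 1→state 2)·P(state 2→state 1) + P(state 1→state 1)·P(state 1→state 1) + P(state 1→state 5)·P(state 5→state 1)
  = 0.2×0.4 + 0.3×0.3 + 0.5×0.4
  = 0.0800 + 0.0900 + 0.2000 = 0.3700

0.3700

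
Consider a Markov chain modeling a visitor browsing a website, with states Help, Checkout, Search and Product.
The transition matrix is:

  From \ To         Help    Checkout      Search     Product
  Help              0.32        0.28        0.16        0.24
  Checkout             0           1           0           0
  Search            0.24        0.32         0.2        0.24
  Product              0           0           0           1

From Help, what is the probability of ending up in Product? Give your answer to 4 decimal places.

Let h(s) be the probability of absorption at Product starting from transient state s. Then h(Product) = 1 and h(Checkout) = 0. By first-step analysis:
h(Help) = 0.32·h(Help) + 0.28·0 + 0.16·h(Search) + 0.24·1
h(Search) = 0.24·h(Help) + 0.32·0 + 0.2·h(Search) + 0.24·1
Solving: h(Help) = 0.4557, h(Search) = 0.4367.
Starting from Help, the probability is 0.4557.

0.4557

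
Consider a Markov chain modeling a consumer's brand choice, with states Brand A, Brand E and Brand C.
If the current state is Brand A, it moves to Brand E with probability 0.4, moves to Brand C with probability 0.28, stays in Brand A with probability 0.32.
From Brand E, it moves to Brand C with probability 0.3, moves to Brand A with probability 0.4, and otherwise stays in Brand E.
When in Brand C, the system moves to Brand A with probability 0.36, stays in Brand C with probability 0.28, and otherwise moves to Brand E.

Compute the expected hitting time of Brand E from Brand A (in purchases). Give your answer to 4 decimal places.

2.5720

Let t(s) be the expected number of purchases to first reach Brand E from state s, with t(Brand E) = 0. Conditioning on the first purchase:
t(Brand A) = 1 + 0.32·t(Brand A) + 0.28·t(Brand C)
t(Brand C) = 1 + 0.36·t(Brand A) + 0.28·t(Brand C)
Solving: t(Brand A) = 2.5720, t(Brand C) = 2.6749.
Expected purchases from Brand A to Brand E: 2.5720.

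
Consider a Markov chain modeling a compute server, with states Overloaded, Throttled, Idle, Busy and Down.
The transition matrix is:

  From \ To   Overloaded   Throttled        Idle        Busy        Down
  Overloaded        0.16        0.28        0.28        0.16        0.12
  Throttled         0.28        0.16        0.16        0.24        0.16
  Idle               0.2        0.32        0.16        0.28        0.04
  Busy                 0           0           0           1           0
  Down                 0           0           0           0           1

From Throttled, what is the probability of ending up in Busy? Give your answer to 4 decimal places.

Let h(s) be the probability of absorption at Busy starting from transient state s. Then h(Busy) = 1 and h(Down) = 0. By first-step analysis:
h(Overloaded) = 0.16·h(Overloaded) + 0.28·h(Throttled) + 0.28·h(Idle) + 0.16·1 + 0.12·0
h(Throttled) = 0.28·h(Overloaded) + 0.16·h(Throttled) + 0.16·h(Idle) + 0.24·1 + 0.16·0
h(Idle) = 0.2·h(Overloaded) + 0.32·h(Throttled) + 0.16·h(Idle) + 0.28·1 + 0.04·0
Solving: h(Overloaded) = 0.6482, h(Throttled) = 0.6412, h(Idle) = 0.7319.
Starting from Throttled, the probability is 0.6412.

0.6412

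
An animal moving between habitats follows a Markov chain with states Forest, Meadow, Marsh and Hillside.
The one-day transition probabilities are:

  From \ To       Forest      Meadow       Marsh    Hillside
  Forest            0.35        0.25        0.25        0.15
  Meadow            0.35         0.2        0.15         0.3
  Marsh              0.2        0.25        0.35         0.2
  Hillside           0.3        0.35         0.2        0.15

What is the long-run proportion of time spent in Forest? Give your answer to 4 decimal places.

0.3043

Let the stationary distribution be π with π = πP and π_1 + π_2 + π_3 + π_4 = 1.
π_1 = 0.35·π_1 + 0.35·π_2 + 0.2·π_3 + 0.3·π_4
π_2 = 0.25·π_1 + 0.2·π_2 + 0.25·π_3 + 0.35·π_4
π_3 = 0.25·π_1 + 0.15·π_2 + 0.35·π_3 + 0.2·π_4
Solving with the normalization constraint gives π = (0.3043, 0.2572, 0.2381, 0.2005).
So the stationary probability of Forest is 0.3043.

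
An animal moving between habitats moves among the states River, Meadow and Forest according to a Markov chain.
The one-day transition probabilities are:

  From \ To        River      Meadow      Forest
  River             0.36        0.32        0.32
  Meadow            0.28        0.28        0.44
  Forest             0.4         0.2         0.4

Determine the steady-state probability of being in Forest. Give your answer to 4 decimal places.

Let the stationary distribution be π with π = πP and π_1 + π_2 + π_3 = 1.
π_1 = 0.36·π_1 + 0.28·π_2 + 0.4·π_3
π_2 = 0.32·π_1 + 0.28·π_2 + 0.2·π_3
Solving with the normalization constraint gives π = (0.3542, 0.2636, 0.3822).
So the stationary probability of Forest is 0.3822.

0.3822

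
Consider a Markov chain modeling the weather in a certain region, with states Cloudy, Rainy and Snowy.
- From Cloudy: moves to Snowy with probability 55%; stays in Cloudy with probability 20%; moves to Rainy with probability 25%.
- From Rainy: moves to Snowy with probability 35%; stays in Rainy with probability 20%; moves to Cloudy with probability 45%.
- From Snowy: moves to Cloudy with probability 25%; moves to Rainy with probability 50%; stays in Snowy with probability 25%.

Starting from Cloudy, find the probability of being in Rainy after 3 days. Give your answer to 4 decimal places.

0.3150

Propagate the distribution vector 3 days from Cloudy.
After 0 days: (1.0000, 0.0000, 0.0000)
After 1 day: (0.2000, 0.2500, 0.5500)
After 2 days: (0.2900, 0.3750, 0.3350)
After 3 days: (0.3105, 0.3150, 0.3745)
P(in Rainy after 3 days) = 0.3150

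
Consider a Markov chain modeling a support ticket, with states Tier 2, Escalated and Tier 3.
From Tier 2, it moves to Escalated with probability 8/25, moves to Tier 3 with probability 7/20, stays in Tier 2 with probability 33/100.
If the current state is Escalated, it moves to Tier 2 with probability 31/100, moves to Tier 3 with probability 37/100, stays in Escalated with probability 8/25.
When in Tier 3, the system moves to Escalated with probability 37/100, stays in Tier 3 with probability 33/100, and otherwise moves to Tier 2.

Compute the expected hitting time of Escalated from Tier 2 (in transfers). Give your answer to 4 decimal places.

Let t(s) be the expected number of transfers to first reach Escalated from state s, with t(Escalated) = 0. Conditioning on the first transfer:
t(Tier 2) = 1 + 0.33·t(Tier 2) + 0.35·t(Tier 3)
t(Tier 3) = 1 + 0.3·t(Tier 2) + 0.33·t(Tier 3)
Solving: t(Tier 2) = 2.9660, t(Tier 3) = 2.8206.
Expected transfers from Tier 2 to Escalated: 2.9660.

2.9660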